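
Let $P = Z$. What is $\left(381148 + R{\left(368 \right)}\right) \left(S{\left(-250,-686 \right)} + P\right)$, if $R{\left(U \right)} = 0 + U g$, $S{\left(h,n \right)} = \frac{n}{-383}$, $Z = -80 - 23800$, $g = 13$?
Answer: $- \frac{3529484759928}{383} \approx -9.2154 \cdot 10^{9}$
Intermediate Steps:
$Z = -23880$ ($Z = -80 - 23800 = -23880$)
$S{\left(h,n \right)} = - \frac{n}{383}$ ($S{\left(h,n \right)} = n \left(- \frac{1}{383}\right) = - \frac{n}{383}$)
$P = -23880$
$R{\left(U \right)} = 13 U$ ($R{\left(U \right)} = 0 + U 13 = 0 + 13 U = 13 U$)
$\left(381148 + R{\left(368 \right)}\right) \left(S{\left(-250,-686 \right)} + P\right) = \left(381148 + 13 \cdot 368\right) \left(\left(- \frac{1}{383}\right) \left(-686\right) - 23880\right) = \left(381148 + 4784\right) \left(\frac{686}{383} - 23880\right) = 385932 \left(- \frac{9145354}{383}\right) = - \frac{3529484759928}{383}$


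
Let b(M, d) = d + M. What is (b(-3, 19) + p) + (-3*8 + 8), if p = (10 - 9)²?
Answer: 1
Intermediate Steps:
b(M, d) = M + d
p = 1 (p = 1² = 1)
(b(-3, 19) + p) + (-3*8 + 8) = ((-3 + 19) + 1) + (-3*8 + 8) = (16 + 1) + (-24 + 8) = 17 - 16 = 1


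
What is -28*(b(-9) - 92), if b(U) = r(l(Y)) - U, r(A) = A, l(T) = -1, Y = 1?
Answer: 2352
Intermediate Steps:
b(U) = -1 - U
-28*(b(-9) - 92) = -28*((-1 - 1*(-9)) - 92) = -28*((-1 + 9) - 92) = -28*(8 - 92) = -28*(-84) = 2352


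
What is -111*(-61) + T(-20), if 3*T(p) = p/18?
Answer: 182807/27 ≈ 6770.6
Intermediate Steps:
T(p) = p/54 (T(p) = (p/18)/3 = p/54)
-111*(-61) + T(-20) = -111*(-61) + (1/54)*(-20) = 6771 - 10/27 = 182807/27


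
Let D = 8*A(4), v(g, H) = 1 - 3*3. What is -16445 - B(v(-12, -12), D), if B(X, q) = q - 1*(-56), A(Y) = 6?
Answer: -16549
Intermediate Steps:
v(g, H) = -8 (v(g, H) = 1 - 9 = -8)
D = 48 (D = 8*6 = 48)
B(X, q) = 56 + q (B(X, q) = q + 56 = 56 + q)
-16445 - B(v(-12, -12), D) = -16445 - (56 + 48) = -16445 - 1*104 = -16445 - 104 = -16549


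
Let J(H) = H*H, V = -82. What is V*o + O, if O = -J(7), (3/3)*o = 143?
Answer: -11775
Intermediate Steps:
o = 143
J(H) = H**2
O = -49 (O = -1*7**2 = -1*49 = -49)
V*o + O = -82*143 - 49 = -11726 - 49 = -11775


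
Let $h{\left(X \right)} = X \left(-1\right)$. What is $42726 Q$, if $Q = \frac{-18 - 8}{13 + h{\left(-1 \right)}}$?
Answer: $- \frac{555438}{7} \approx -79348.0$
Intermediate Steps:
$h{\left(X \right)} = - X$
$Q = - \frac{13}{7}$ ($Q = \frac{-18 - 8}{13 - -1} = - \frac{26}{13 + 1} = - \frac{26}{14} = \left(-26\right) \frac{1}{14} = - \frac{13}{7} \approx -1.8571$)
$42726 Q = 42726 \left(- \frac{13}{7}\right) = - \frac{555438}{7}$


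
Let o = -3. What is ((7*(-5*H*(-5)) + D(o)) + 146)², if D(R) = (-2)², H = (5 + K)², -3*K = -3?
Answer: 41602500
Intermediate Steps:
K = 1 (K = -⅓*(-3) = 1)
H = 36 (H = (5 + 1)² = 6² = 36)
D(R) = 4
((7*(-5*H*(-5)) + D(o)) + 146)² = ((7*(-5*36*(-5)) + 4) + 146)² = ((7*(-180*(-5)) + 4) + 146)² = ((7*900 + 4) + 146)² = ((6300 + 4) + 146)² = (6304 + 146)² = 6450² = 41602500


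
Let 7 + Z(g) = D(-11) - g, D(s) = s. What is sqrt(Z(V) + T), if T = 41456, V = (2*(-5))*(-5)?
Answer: 2*sqrt(10347) ≈ 203.44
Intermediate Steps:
V = 50 (V = -10*(-5) = 50)
Z(g) = -18 - g (Z(g) = -7 + (-11 - g) = -18 - g)
sqrt(Z(V) + T) = sqrt((-18 - 1*50) + 41456) = sqrt((-18 - 50) + 41456) = sqrt(-68 + 41456) = sqrt(41388) = 2*sqrt(10347)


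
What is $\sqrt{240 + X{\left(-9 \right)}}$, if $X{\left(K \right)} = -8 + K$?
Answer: $\sqrt{223} \approx 14.933$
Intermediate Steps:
$\sqrt{240 + X{\left(-9 \right)}} = \sqrt{240 - 17} = \sqrt{223}$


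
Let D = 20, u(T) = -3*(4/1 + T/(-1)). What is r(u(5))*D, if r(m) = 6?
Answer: 120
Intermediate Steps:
u(T) = -12 + 3*T (u(T) = -3*(4*1 + T*(-1)) = -3*(4 - T) = -12 + 3*T)
r(u(5))*D = 6*20 = 120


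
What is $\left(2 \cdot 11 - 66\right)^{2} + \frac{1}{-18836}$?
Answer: $\frac{36466495}{18836} \approx 1936.0$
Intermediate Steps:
$\left(2 \cdot 11 - 66\right)^{2} + \frac{1}{-18836} = \left(22 - 66\right)^{2} - \frac{1}{18836} = \left(-44\right)^{2} - \frac{1}{18836} = 1936 - \frac{1}{18836} = \frac{36466495}{18836}$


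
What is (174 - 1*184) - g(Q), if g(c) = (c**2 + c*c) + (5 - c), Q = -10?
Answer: -225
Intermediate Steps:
g(c) = 5 - c + 2*c**2 (g(c) = (c**2 + c**2) + (5 - c) = 2*c**2 + (5 - c) = 5 - c + 2*c**2)
(174 - 1*184) - g(Q) = (174 - 1*184) - (5 - 1*(-10) + 2*(-10)**2) = (174 - 184) - (5 + 10 + 2*100) = -10 - (5 + 10 + 200) = -10 - 1*215 = -10 - 215 = -225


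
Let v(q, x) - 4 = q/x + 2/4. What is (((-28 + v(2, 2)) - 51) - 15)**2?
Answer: 31329/4 ≈ 7832.3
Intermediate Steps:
v(q, x) = 9/2 + q/x (v(q, x) = 4 + (q/x + 2/4) = 4 + (q/x + 2*(1/4)) = 4 + (q/x + 1/2) = 4 + (1/2 + q/x) = 9/2 + q/x)
(((-28 + v(2, 2)) - 51) - 15)**2 = (((-28 + (9/2 + 2/2)) - 51) - 15)**2 = (((-28 + (9/2 + 2*(1/2))) - 51) - 15)**2 = (((-28 + (9/2 + 1)) - 51) - 15)**2 = (((-28 + 11/2) - 51) - 15)**2 = ((-45/2 - 51) - 15)**2 = (-147/2 - 15)**2 = (-177/2)**2 = 31329/4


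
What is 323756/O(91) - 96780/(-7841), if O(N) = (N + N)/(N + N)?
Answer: 2538667576/7841 ≈ 3.2377e+5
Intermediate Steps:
O(N) = 1 (O(N) = (2*N)/((2*N)) = (2*N)*(1/(2*N)) = 1)
323756/O(91) - 96780/(-7841) = 323756/1 - 96780/(-7841) = 323756*1 - 96780*(-1/7841) = 323756 + 96780/7841 = 2538667576/7841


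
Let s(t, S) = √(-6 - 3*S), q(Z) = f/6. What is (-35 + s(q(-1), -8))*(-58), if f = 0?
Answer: 2030 - 174*√2 ≈ 1783.9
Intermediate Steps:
q(Z) = 0 (q(Z) = 0/6 = 0*(⅙) = 0)
(-35 + s(q(-1), -8))*(-58) = (-35 + √(-6 - 3*(-8)))*(-58) = (-35 + √(-6 + 24))*(-58) = (-35 + √18)*(-58) = (-35 + 3*√2)*(-58) = 2030 - 174*√2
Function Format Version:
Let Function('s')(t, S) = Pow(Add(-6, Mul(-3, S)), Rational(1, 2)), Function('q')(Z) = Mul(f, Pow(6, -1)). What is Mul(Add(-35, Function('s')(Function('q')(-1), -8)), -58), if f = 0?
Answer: Add(2030, Mul(-174, Pow(2, Rational(1, 2)))) ≈ 1783.9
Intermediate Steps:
Function('q')(Z) = 0 (Function('q')(Z) = Mul(0, Pow(6, -1)) = Mul(0, Rational(1, 6)) = 0)
Mul(Add(-35, Function('s')(Function('q')(-1), -8)), -58) = Mul(Add(-35, Pow(Add(-6, Mul(-3, -8)), Rational(1, 2))), -58) = Mul(Add(-35, Pow(Add(-6, 24), Rational(1, 2))), -58) = Mul(Add(-35, Pow(18, Rational(1, 2))), -58) = Mul(Add(-35, Mul(3, Pow(2, Rational(1, 2)))), -58) = Add(2030, Mul(-174, Pow(2, Rational(1, 2))))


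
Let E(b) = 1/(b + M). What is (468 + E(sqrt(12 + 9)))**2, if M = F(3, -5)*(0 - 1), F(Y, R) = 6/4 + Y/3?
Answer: 762975220/3481 + 220976*sqrt(21)/3481 ≈ 2.1947e+5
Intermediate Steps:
F(Y, R) = 3/2 + Y/3 (F(Y, R) = 6*(1/4) + Y*(1/3) = 3/2 + Y/3)
M = -5/2 (M = (3/2 + (1/3)*3)*(0 - 1) = (3/2 + 1)*(-1) = (5/2)*(-1) = -5/2 ≈ -2.5000)
E(b) = 1/(-5/2 + b) (E(b) = 1/(b - 5/2) = 1/(-5/2 + b))
(468 + E(sqrt(12 + 9)))**2 = (468 + 2/(-5 + 2*sqrt(12 + 9)))**2 = (468 + 2/(-5 + 2*sqrt(21)))**2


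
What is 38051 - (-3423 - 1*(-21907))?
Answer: 19567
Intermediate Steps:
38051 - (-3423 - 1*(-21907)) = 38051 - (-3423 + 21907) = 38051 - 1*18484 = 38051 - 18484 = 19567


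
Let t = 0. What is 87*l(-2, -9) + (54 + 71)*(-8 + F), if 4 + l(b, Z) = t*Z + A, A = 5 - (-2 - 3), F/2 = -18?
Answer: -4978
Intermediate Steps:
F = -36 (F = 2*(-18) = -36)
A = 10 (A = 5 - 1*(-5) = 5 + 5 = 10)
l(b, Z) = 6 (l(b, Z) = -4 + (0*Z + 10) = -4 + (0 + 10) = -4 + 10 = 6)
87*l(-2, -9) + (54 + 71)*(-8 + F) = 87*6 + (54 + 71)*(-8 - 36) = 522 + 125*(-44) = 522 - 5500 = -4978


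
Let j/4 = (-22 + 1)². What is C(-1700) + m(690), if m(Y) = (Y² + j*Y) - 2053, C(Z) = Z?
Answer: 1689507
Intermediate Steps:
j = 1764 (j = 4*(-22 + 1)² = 4*(-21)² = 4*441 = 1764)
m(Y) = -2053 + Y² + 1764*Y (m(Y) = (Y² + 1764*Y) - 2053 = -2053 + Y² + 1764*Y)
C(-1700) + m(690) = -1700 + (-2053 + 690² + 1764*690) = -1700 + (-2053 + 476100 + 1217160) = -1700 + 1691207 = 1689507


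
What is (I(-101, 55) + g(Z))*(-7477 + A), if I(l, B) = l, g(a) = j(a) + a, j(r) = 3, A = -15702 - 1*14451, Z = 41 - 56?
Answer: 4252190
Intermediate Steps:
Z = -15
A = -30153 (A = -15702 - 14451 = -30153)
g(a) = 3 + a
(I(-101, 55) + g(Z))*(-7477 + A) = (-101 + (3 - 15))*(-7477 - 30153) = (-101 - 12)*(-37630) = -113*(-37630) = 4252190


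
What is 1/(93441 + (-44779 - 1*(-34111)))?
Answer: 1/82773 ≈ 1.2081e-5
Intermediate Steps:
1/(93441 + (-44779 - 1*(-34111))) = 1/(93441 + (-44779 + 34111)) = 1/(93441 - 10668) = 1/82773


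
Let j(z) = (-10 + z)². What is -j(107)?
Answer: -9409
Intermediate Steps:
-j(107) = -(-10 + 107)² = -1*97² = -1*9409 = -9409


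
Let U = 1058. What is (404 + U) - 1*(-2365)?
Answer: 3827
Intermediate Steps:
(404 + U) - 1*(-2365) = (404 + 1058) - 1*(-2365) = 1462 + 2365 = 3827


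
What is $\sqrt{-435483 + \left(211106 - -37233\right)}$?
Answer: $2 i \sqrt{46786} \approx 432.6 i$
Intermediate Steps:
$\sqrt{-435483 + \left(211106 - -37233\right)} = \sqrt{-435483 + \left(211106 + 37233\right)} = \sqrt{-435483 + 248339} = \sqrt{-187144} = 2 i \sqrt{46786}$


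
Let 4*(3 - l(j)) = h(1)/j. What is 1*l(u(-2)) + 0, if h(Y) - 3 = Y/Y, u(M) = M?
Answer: 7/2 ≈ 3.5000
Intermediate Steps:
h(Y) = 4 (h(Y) = 3 + Y/Y = 3 + 1 = 4)
l(j) = 3 - 1/j
1*l(u(-2)) + 0 = 1*(3 - 1/(-2)) + 0 = 1*(3 - 1*(-1/2)) + 0 = 1*(3 + 1/2) + 0 = 1*(7/2) + 0 = 7/2 + 0 = 7/2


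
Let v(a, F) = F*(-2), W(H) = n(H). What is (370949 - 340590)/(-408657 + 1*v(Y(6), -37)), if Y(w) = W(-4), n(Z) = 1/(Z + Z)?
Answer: -4337/58369 ≈ -0.074303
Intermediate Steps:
n(Z) = 1/(2*Z)
W(H) = 1/(2*H)
Y(w) = -⅛ (Y(w) = (½)/(-4) = (½)*(-¼) = -⅛)
v(a, F) = -2*F
(370949 - 340590)/(-408657 + 1*v(Y(6), -37)) = (370949 - 340590)/(-408657 + 1*(-2*(-37))) = 30359/(-408657 + 1*74) = 30359/(-408657 + 74) = 30359/(-408583) = 30359*(-1/408583) = -4337/58369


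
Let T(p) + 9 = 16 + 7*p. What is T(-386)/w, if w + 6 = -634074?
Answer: 539/126816 ≈ 0.0042503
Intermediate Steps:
w = -634080 (w = -6 - 634074 = -634080)
T(p) = 7 + 7*p (T(p) = -9 + (16 + 7*p) = 7 + 7*p)
T(-386)/w = (7 + 7*(-386))/(-634080) = (7 - 2702)*(-1/634080) = -2695*(-1/634080) = 539/126816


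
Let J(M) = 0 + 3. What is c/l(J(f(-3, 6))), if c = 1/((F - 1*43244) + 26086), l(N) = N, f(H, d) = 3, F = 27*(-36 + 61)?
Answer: -1/49449 ≈ -2.0223e-5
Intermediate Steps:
F = 675 (F = 27*25 = 675)
J(M) = 3
c = -1/16483 (c = 1/((675 - 1*43244) + 26086) = 1/((675 - 43244) + 26086) = 1/(-42569 + 26086) = 1/(-16483) = -1/16483 ≈ -6.0669e-5)
c/l(J(f(-3, 6))) = -1/16483/3 = -1/16483*⅓ = -1/49449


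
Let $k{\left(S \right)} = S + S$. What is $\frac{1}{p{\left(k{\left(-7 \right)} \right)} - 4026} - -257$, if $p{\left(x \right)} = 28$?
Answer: $\frac{1027485}{3998} \approx 257.0$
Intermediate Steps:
$k{\left(S \right)} = 2 S$
$\frac{1}{p{\left(k{\left(-7 \right)} \right)} - 4026} - -257 = \frac{1}{28 - 4026} - -257 = \frac{1}{-3998} + 257 = - \frac{1}{3998} + 257 = \frac{1027485}{3998}$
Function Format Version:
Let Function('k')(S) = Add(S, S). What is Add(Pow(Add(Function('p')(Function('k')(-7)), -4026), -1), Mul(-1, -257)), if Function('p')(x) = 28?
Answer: Rational(1027485, 3998) ≈ 257.00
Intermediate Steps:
Function('k')(S) = Mul(2, S)
Add(Pow(Add(Function('p')(Function('k')(-7)), -4026), -1), Mul(-1, -257)) = Add(Pow(Add(28, -4026), -1), Mul(-1, -257)) = Add(Pow(-3998, -1), 257) = Add(Rational(-1, 3998), 257) = Rational(1027485, 3998)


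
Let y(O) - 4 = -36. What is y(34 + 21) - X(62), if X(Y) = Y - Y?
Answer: -32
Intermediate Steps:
y(O) = -32 (y(O) = 4 - 36 = -32)
X(Y) = 0
y(34 + 21) - X(62) = -32 - 1*0 = -32 + 0 = -32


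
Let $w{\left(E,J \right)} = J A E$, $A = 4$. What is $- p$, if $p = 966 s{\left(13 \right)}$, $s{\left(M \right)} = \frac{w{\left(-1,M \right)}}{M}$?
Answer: $3864$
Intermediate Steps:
$w{\left(E,J \right)} = 4 E J$ ($w{\left(E,J \right)} = J 4 E = 4 J E = 4 E J$)
$s{\left(M \right)} = -4$ ($s{\left(M \right)} = \frac{4 \left(-1\right) M}{M} = \frac{\left(-4\right) M}{M} = -4$)
$p = -3864$ ($p = 966 \left(-4\right) = -3864$)
$- p = \left(-1\right) \left(-3864\right) = 3864$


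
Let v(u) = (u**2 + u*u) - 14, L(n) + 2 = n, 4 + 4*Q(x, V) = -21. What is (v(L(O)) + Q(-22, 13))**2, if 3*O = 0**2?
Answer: 2401/16 ≈ 150.06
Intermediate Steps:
Q(x, V) = -25/4 (Q(x, V) = -1 + (1/4)*(-21) = -1 - 21/4 = -25/4)
O = 0 (O = (1/3)*0**2 = (1/3)*0 = 0)
L(n) = -2 + n
v(u) = -14 + 2*u**2 (v(u) = (u**2 + u**2) - 14 = 2*u**2 - 14 = -14 + 2*u**2)
(v(L(O)) + Q(-22, 13))**2 = ((-14 + 2*(-2 + 0)**2) - 25/4)**2 = ((-14 + 2*(-2)**2) - 25/4)**2 = ((-14 + 2*4) - 25/4)**2 = ((-14 + 8) - 25/4)**2 = (-6 - 25/4)**2 = (-49/4)**2 = 2401/16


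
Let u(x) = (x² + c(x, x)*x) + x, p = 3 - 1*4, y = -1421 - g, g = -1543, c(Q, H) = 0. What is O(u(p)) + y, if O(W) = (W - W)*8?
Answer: 122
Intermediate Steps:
y = 122 (y = -1421 - 1*(-1543) = -1421 + 1543 = 122)
p = -1 (p = 3 - 4 = -1)
u(x) = x + x² (u(x) = (x² + 0*x) + x = (x² + 0) + x = x² + x = x + x²)
O(W) = 0 (O(W) = 0*8 = 0)
O(u(p)) + y = 0 + 122 = 122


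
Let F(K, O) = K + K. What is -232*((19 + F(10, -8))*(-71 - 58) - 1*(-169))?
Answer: 1127984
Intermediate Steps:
F(K, O) = 2*K
-232*((19 + F(10, -8))*(-71 - 58) - 1*(-169)) = -232*((19 + 2*10)*(-71 - 58) - 1*(-169)) = -232*((19 + 20)*(-129) + 169) = -232*(39*(-129) + 169) = -232*(-5031 + 169) = -232*(-4862) = 1127984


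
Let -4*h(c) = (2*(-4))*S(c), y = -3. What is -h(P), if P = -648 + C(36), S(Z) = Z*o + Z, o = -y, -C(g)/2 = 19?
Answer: 5488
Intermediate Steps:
C(g) = -38 (C(g) = -2*19 = -38)
o = 3 (o = -1*(-3) = 3)
S(Z) = 4*Z (S(Z) = Z*3 + Z = 3*Z + Z = 4*Z)
P = -686 (P = -648 - 38 = -686)
h(c) = 8*c (h(c) = -2*(-4)*4*c/4 = -(-2)*4*c = -(-8)*c = 8*c)
-h(P) = -8*(-686) = -1*(-5488) = 5488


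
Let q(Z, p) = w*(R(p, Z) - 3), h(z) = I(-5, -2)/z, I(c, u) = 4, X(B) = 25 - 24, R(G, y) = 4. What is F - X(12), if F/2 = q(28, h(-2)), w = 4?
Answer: 7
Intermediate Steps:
X(B) = 1
h(z) = 4/z
q(Z, p) = 4 (q(Z, p) = 4*(4 - 3) = 4*1 = 4)
F = 8 (F = 2*4 = 8)
F - X(12) = 8 - 1*1 = 8 - 1 = 7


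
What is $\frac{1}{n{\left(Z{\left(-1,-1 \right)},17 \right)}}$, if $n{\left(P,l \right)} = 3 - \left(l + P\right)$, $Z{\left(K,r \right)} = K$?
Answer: $- \frac{1}{13} \approx -0.076923$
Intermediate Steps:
$n{\left(P,l \right)} = 3 - P - l$ ($n{\left(P,l \right)} = 3 - \left(P + l\right) = 3 - P - l$)
$\frac{1}{n{\left(Z{\left(-1,-1 \right)},17 \right)}} = \frac{1}{3 - -1 - 17} = \frac{1}{3 + 1 - 17} = \frac{1}{-13} = - \frac{1}{13}$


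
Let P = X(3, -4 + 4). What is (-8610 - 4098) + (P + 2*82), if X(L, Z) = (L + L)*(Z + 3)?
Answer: -12526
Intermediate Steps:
X(L, Z) = 2*L*(3 + Z) (X(L, Z) = (2*L)*(3 + Z) = 2*L*(3 + Z))
P = 18 (P = 2*3*(3 + (-4 + 4)) = 2*3*(3 + 0) = 2*3*3 = 18)
(-8610 - 4098) + (P + 2*82) = (-8610 - 4098) + (18 + 2*82) = -12708 + (18 + 164) = -12708 + 182 = -12526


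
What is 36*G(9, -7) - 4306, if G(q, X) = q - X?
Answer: -3730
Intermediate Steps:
36*G(9, -7) - 4306 = 36*(9 - 1*(-7)) - 4306 = 36*(9 + 7) - 4306 = 36*16 - 4306 = 576 - 4306 = -3730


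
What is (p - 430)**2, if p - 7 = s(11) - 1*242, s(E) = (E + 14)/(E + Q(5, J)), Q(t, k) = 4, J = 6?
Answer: 3960100/9 ≈ 4.4001e+5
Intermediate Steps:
s(E) = (14 + E)/(4 + E) (s(E) = (E + 14)/(E + 4) = (14 + E)/(4 + E))
p = -700/3 (p = 7 + ((14 + 11)/(4 + 11) - 1*242) = 7 + (25/15 - 242) = 7 + ((1/15)*25 - 242) = 7 + (5/3 - 242) = 7 - 721/3 = -700/3 ≈ -233.33)
(p - 430)**2 = (-700/3 - 430)**2 = (-1990/3)**2 = 3960100/9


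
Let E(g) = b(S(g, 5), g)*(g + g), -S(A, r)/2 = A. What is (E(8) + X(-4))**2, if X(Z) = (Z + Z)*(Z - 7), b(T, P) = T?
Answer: 28224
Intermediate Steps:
S(A, r) = -2*A
E(g) = -4*g**2 (E(g) = (-2*g)*(g + g) = (-2*g)*(2*g) = -4*g**2)
X(Z) = 2*Z*(-7 + Z) (X(Z) = (2*Z)*(-7 + Z) = 2*Z*(-7 + Z))
(E(8) + X(-4))**2 = (-4*8**2 + 2*(-4)*(-7 - 4))**2 = (-4*64 + 2*(-4)*(-11))**2 = (-256 + 88)**2 = (-168)**2 = 28224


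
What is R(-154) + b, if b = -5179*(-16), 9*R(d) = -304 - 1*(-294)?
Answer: 745766/9 ≈ 82863.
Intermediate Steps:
R(d) = -10/9 (R(d) = (-304 - 1*(-294))/9 = (-304 + 294)/9 = (⅑)*(-10) = -10/9)
b = 82864
R(-154) + b = -10/9 + 82864 = 745766/9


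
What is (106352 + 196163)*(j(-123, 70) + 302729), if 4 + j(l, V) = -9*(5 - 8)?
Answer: 91587021280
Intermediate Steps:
j(l, V) = 23 (j(l, V) = -4 - 9*(5 - 8) = -4 - 9*(-3) = -4 + 27 = 23)
(106352 + 196163)*(j(-123, 70) + 302729) = (106352 + 196163)*(23 + 302729) = 302515*302752 = 91587021280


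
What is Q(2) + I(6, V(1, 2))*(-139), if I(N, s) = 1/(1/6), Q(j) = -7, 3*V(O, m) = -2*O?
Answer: -841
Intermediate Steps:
V(O, m) = -2*O/3 (V(O, m) = (-2*O)/3 = -2*O/3)
I(N, s) = 6 (I(N, s) = 1/(1/6) = 6)
Q(2) + I(6, V(1, 2))*(-139) = -7 + 6*(-139) = -7 - 834 = -841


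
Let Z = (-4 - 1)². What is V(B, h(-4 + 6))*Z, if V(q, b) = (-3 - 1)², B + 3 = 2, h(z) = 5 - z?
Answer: 400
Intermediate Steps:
B = -1 (B = -3 + 2 = -1)
V(q, b) = 16 (V(q, b) = (-4)² = 16)
Z = 25 (Z = (-5)² = 25)
V(B, h(-4 + 6))*Z = 16*25 = 400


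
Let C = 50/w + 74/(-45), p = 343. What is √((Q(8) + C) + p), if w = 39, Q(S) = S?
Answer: √13332995/195 ≈ 18.725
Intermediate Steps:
C = -212/585 (C = 50/39 + 74/(-45) = 50*(1/39) + 74*(-1/45) = 50/39 - 74/45 = -212/585 ≈ -0.36239)
√((Q(8) + C) + p) = √((8 - 212/585) + 343) = √(4468/585 + 343) = √(205123/585) = √13332995/195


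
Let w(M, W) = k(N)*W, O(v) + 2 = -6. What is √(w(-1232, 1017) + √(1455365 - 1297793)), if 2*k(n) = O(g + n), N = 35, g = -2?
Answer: √(-4068 + 6*√4377) ≈ 60.589*I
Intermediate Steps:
O(v) = -8 (O(v) = -2 - 6 = -8)
k(n) = -4 (k(n) = (½)*(-8) = -4)
w(M, W) = -4*W
√(w(-1232, 1017) + √(1455365 - 1297793)) = √(-4*1017 + √(1455365 - 1297793)) = √(-4068 + √157572) = √(-4068 + 6*√4377)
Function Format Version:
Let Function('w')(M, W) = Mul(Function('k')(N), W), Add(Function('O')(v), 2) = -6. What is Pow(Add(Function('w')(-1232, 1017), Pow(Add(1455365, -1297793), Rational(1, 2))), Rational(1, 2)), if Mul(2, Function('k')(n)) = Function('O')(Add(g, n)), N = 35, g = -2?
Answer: Pow(Add(-4068, Mul(6, Pow(4377, Rational(1, 2)))), Rational(1, 2)) ≈ Mul(60.589, I)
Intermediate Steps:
Function('O')(v) = -8 (Function('O')(v) = Add(-2, -6) = -8)
Function('k')(n) = -4 (Function('k')(n) = Mul(Rational(1, 2), -8) = -4)
Function('w')(M, W) = Mul(-4, W)
Pow(Add(Function('w')(-1232, 1017), Pow(Add(1455365, -1297793), Rational(1, 2))), Rational(1, 2)) = Pow(Add(Mul(-4, 1017), Pow(Add(1455365, -1297793), Rational(1, 2))), Rational(1, 2)) = Pow(Add(-4068, Pow(157572, Rational(1, 2))), Rational(1, 2)) = Pow(Add(-4068, Mul(6, Pow(4377, Rational(1, 2)))), Rational(1, 2))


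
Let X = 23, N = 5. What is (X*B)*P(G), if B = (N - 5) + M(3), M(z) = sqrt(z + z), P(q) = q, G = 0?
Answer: 0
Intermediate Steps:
M(z) = sqrt(2)*sqrt(z) (M(z) = sqrt(2*z) = sqrt(2)*sqrt(z))
B = sqrt(6) (B = (5 - 5) + sqrt(2)*sqrt(3) = 0 + sqrt(6) = sqrt(6) ≈ 2.4495)
(X*B)*P(G) = (23*sqrt(6))*0 = 0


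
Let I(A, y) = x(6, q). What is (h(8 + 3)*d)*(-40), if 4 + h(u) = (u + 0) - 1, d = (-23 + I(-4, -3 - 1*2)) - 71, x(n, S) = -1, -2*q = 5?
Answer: 22800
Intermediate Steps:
q = -5/2 (q = -½*5 = -5/2 ≈ -2.5000)
I(A, y) = -1
d = -95 (d = (-23 - 1) - 71 = -24 - 71 = -95)
h(u) = -5 + u (h(u) = -4 + ((u + 0) - 1) = -4 + (u - 1) = -4 + (-1 + u) = -5 + u)
(h(8 + 3)*d)*(-40) = ((-5 + (8 + 3))*(-95))*(-40) = ((-5 + 11)*(-95))*(-40) = (6*(-95))*(-40) = -570*(-40) = 22800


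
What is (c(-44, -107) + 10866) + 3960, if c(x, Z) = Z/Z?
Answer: 14827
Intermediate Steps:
c(x, Z) = 1
(c(-44, -107) + 10866) + 3960 = (1 + 10866) + 3960 = 10867 + 3960 = 14827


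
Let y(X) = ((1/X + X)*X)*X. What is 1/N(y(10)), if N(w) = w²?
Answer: 1/1020100 ≈ 9.8030e-7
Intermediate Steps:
y(X) = X²*(X + 1/X) (y(X) = ((X + 1/X)*X)*X = (X*(X + 1/X))*X = X²*(X + 1/X))
1/N(y(10)) = 1/((10 + 10³)²) = 1/((10 + 1000)²) = 1/(1010²) = 1/1020100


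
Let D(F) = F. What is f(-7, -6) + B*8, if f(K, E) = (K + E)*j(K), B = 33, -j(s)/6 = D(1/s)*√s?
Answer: 264 - 78*I*√7/7 ≈ 264.0 - 29.481*I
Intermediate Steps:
j(s) = -6/√s (j(s) = -6*√s/s = -6/√s)
f(K, E) = -6*(E + K)/√K (f(K, E) = (K + E)*(-6/√K) = (E + K)*(-6/√K) = -6*(E + K)/√K)
f(-7, -6) + B*8 = 6*(-1*(-6) - 1*(-7))/√(-7) + 33*8 = 6*(-I*√7/7)*(6 + 7) + 264 = 6*(-I*√7/7)*13 + 264 = -78*I*√7/7 + 264 = 264 - 78*I*√7/7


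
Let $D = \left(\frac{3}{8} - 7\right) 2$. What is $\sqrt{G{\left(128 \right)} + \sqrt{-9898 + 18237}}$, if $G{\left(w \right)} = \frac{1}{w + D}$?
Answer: $\frac{\sqrt{204 + 23409 \sqrt{8339}}}{153} \approx 9.5565$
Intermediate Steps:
$D = - \frac{53}{4}$ ($D = \left(3 \cdot \frac{1}{8} - 7\right) 2 = \left(\frac{3}{8} - 7\right) 2 = \left(- \frac{53}{8}\right) 2 = - \frac{53}{4} \approx -13.25$)
$G{\left(w \right)} = \frac{1}{- \frac{53}{4} + w}$ ($G{\left(w \right)} = \frac{1}{w - \frac{53}{4}} = \frac{1}{- \frac{53}{4} + w}$)
$\sqrt{G{\left(128 \right)} + \sqrt{-9898 + 18237}} = \sqrt{\frac{4}{-53 + 4 \cdot 128} + \sqrt{-9898 + 18237}} = \sqrt{\frac{4}{-53 + 512} + \sqrt{8339}} = \sqrt{\frac{4}{459} + \sqrt{8339}}$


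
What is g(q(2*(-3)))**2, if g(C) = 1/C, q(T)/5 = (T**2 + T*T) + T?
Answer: 1/108900 ≈ 9.1827e-6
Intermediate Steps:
q(T) = 5*T + 10*T**2 (q(T) = 5*((T**2 + T*T) + T) = 5*((T**2 + T**2) + T) = 5*(2*T**2 + T) = 5*(T + 2*T**2) = 5*T + 10*T**2)
g(C) = 1/C
g(q(2*(-3)))**2 = (1/(5*(2*(-3))*(1 + 2*(2*(-3)))))**2 = (1/(5*(-6)*(1 + 2*(-6))))**2 = (1/(5*(-6)*(1 - 12)))**2 = (1/(5*(-6)*(-11)))**2 = (1/330)**2 = 1/108900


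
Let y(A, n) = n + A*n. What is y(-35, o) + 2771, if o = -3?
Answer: 2873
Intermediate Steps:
y(-35, o) + 2771 = -3*(1 - 35) + 2771 = -3*(-34) + 2771 = 102 + 2771 = 2873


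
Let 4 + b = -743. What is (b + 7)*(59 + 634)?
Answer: -512820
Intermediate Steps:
b = -747 (b = -4 - 743 = -747)
(b + 7)*(59 + 634) = (-747 + 7)*(59 + 634) = -740*693 = -512820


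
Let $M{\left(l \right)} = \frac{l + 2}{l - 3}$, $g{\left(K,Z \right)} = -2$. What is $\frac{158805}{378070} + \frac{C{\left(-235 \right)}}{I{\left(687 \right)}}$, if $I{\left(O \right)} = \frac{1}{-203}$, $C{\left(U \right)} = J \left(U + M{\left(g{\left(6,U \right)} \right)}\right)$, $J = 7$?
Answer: $\frac{25250192851}{75614} \approx 3.3394 \cdot 10^{5}$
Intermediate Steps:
$M{\left(l \right)} = \frac{2 + l}{-3 + l}$
$C{\left(U \right)} = 7 U$ ($C{\left(U \right)} = 7 \left(U + \frac{2 - 2}{-3 - 2}\right) = 7 \left(U + \frac{1}{-5} \cdot 0\right) = 7 \left(U - 0\right) = 7 \left(U + 0\right) = 7 U$)
$I{\left(O \right)} = - \frac{1}{203}$
$\frac{158805}{378070} + \frac{C{\left(-235 \right)}}{I{\left(687 \right)}} = \frac{158805}{378070} + \frac{7 \left(-235\right)}{- \frac{1}{203}} = 158805 \cdot \frac{1}{378070} - -333935 = \frac{31761}{75614} + 333935 = \frac{25250192851}{75614}$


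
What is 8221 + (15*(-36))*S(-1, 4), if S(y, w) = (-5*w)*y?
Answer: -2579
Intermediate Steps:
S(y, w) = -5*w*y
8221 + (15*(-36))*S(-1, 4) = 8221 + (15*(-36))*(-5*4*(-1)) = 8221 - 540*20 = 8221 - 10800 = -2579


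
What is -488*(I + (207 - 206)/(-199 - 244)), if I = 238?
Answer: -51451304/443 ≈ -1.1614e+5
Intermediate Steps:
-488*(I + (207 - 206)/(-199 - 244)) = -488*(238 + (207 - 206)/(-199 - 244)) = -488*(238 + 1/(-443)) = -488*(238 + 1*(-1/443)) = -488*(238 - 1/443) = -488*105433/443 = -51451304/443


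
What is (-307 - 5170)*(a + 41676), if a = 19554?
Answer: -335356710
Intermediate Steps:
(-307 - 5170)*(a + 41676) = (-307 - 5170)*(19554 + 41676) = -5477*61230 = -335356710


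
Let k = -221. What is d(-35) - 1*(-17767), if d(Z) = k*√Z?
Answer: 17767 - 221*I*√35 ≈ 17767.0 - 1307.5*I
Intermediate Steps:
d(Z) = -221*√Z
d(-35) - 1*(-17767) = -221*I*√35 - 1*(-17767) = -221*I*√35 + 17767 = 17767 - 221*I*√35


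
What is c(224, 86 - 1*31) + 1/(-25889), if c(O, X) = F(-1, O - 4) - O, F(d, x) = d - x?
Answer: -11520606/25889 ≈ -445.00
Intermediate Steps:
c(O, X) = 3 - 2*O (c(O, X) = (-1 - (O - 4)) - O = (-1 - (-4 + O)) - O = (-1 + (4 - O)) - O = (3 - O) - O = 3 - 2*O)
c(224, 86 - 1*31) + 1/(-25889) = (3 - 2*224) + 1/(-25889) = (3 - 448) - 1/25889 = -445 - 1/25889 = -11520606/25889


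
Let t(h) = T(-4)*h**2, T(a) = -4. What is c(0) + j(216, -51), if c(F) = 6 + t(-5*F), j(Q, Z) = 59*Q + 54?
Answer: 12804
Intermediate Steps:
j(Q, Z) = 54 + 59*Q
t(h) = -4*h**2
c(F) = 6 - 100*F**2 (c(F) = 6 - 4*25*F**2 = 6 - 100*F**2)
c(0) + j(216, -51) = (6 - 100*0**2) + (54 + 59*216) = (6 - 100*0) + (54 + 12744) = (6 + 0) + 12798 = 6 + 12798 = 12804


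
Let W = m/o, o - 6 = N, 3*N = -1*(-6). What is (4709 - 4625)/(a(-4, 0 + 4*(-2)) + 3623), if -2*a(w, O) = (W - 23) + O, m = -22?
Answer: 672/29119 ≈ 0.023078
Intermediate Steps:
N = 2 (N = (-1*(-6))/3 = (⅓)*6 = 2)
o = 8 (o = 6 + 2 = 8)
W = -11/4 (W = -22/8 = -22*⅛ = -11/4 ≈ -2.7500)
a(w, O) = 103/8 - O/2 (a(w, O) = -((-11/4 - 23) + O)/2 = -(-103/4 + O)/2 = 103/8 - O/2)
(4709 - 4625)/(a(-4, 0 + 4*(-2)) + 3623) = (4709 - 4625)/((103/8 - (0 + 4*(-2))/2) + 3623) = 84/((103/8 - (0 - 8)/2) + 3623) = 84/((103/8 - ½*(-8)) + 3623) = 84/((103/8 + 4) + 3623) = 84/(135/8 + 3623) = 84/(29119/8) = 84*(8/29119) = 672/29119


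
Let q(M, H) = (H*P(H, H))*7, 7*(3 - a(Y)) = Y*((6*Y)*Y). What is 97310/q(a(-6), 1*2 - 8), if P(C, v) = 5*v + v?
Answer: 48655/756 ≈ 64.358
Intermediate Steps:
P(C, v) = 6*v
a(Y) = 3 - 6*Y³/7 (a(Y) = 3 - Y*(6*Y)*Y/7 = 3 - Y*6*Y²/7 = 3 - 6*Y³/7)
q(M, H) = 42*H² (q(M, H) = (H*(6*H))*7 = (6*H²)*7 = 42*H²)
97310/q(a(-6), 1*2 - 8) = 97310/((42*(1*2 - 8)²)) = 97310/((42*(2 - 8)²)) = 97310/((42*(-6)²)) = 97310/((42*36)) = 97310/1512 = 97310*(1/1512) = 48655/756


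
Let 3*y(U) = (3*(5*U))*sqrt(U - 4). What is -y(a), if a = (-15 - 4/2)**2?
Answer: -1445*sqrt(285) ≈ -24394.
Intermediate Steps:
a = 289 (a = (-15 - 4*1/2)**2 = (-15 - 2)**2 = (-17)**2 = 289)
y(U) = 5*U*sqrt(-4 + U) (y(U) = ((3*(5*U))*sqrt(U - 4))/3 = ((15*U)*sqrt(-4 + U))/3 = (15*U*sqrt(-4 + U))/3 = 5*U*sqrt(-4 + U))
-y(a) = -5*289*sqrt(-4 + 289) = -5*289*sqrt(285) = -1445*sqrt(285)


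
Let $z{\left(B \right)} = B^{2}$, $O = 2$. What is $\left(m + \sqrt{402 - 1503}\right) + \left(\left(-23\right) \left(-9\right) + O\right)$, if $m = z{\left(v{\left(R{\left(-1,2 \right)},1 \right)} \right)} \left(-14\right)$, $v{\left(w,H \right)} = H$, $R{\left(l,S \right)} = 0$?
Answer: $195 + i \sqrt{1101} \approx 195.0 + 33.181 i$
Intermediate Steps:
$m = -14$ ($m = 1^{2} \left(-14\right) = 1 \left(-14\right) = -14$)
$\left(m + \sqrt{402 - 1503}\right) + \left(\left(-23\right) \left(-9\right) + O\right) = \left(-14 + \sqrt{402 - 1503}\right) + \left(\left(-23\right) \left(-9\right) + 2\right) = \left(-14 + \sqrt{-1101}\right) + \left(207 + 2\right) = \left(-14 + i \sqrt{1101}\right) + 209 = 195 + i \sqrt{1101}$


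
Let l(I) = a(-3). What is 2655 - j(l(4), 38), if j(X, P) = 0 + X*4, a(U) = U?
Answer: 2667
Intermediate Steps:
l(I) = -3
j(X, P) = 4*X (j(X, P) = 0 + 4*X = 4*X)
2655 - j(l(4), 38) = 2655 - 4*(-3) = 2655 - 1*(-12) = 2655 + 12 = 2667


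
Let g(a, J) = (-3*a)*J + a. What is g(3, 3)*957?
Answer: -22968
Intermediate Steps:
g(a, J) = a - 3*J*a (g(a, J) = -3*J*a + a = a - 3*J*a)
g(3, 3)*957 = (3*(1 - 3*3))*957 = (3*(1 - 9))*957 = (3*(-8))*957 = -24*957 = -22968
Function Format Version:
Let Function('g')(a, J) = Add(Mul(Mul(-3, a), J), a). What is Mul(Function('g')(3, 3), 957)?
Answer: -22968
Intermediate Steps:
Function('g')(a, J) = Add(a, Mul(-3, J, a)) (Function('g')(a, J) = Add(Mul(-3, J, a), a) = Add(a, Mul(-3, J, a)))
Mul(Function('g')(3, 3), 957) = Mul(Mul(3, Add(1, Mul(-3, 3))), 957) = Mul(Mul(3, Add(1, -9)), 957) = Mul(Mul(3, -8), 957) = Mul(-24, 957) = -22968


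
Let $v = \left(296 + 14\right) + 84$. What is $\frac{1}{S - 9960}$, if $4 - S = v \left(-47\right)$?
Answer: $\frac{1}{8562} \approx 0.0001168$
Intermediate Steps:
$v = 394$ ($v = 310 + 84 = 394$)
$S = 18522$ ($S = 4 - 394 \left(-47\right) = 4 - -18518 = 4 + 18518 = 18522$)
$\frac{1}{S - 9960} = \frac{1}{18522 - 9960} = \frac{1}{8562}$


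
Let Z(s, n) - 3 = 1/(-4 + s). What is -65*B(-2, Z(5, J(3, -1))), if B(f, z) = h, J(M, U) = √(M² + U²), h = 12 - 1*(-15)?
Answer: -1755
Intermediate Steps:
h = 27 (h = 12 + 15 = 27)
Z(s, n) = 3 + 1/(-4 + s)
B(f, z) = 27
-65*B(-2, Z(5, J(3, -1))) = -65*27 = -1755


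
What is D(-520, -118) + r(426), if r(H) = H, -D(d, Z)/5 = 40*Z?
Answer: 24026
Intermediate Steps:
D(d, Z) = -200*Z
D(-520, -118) + r(426) = -200*(-118) + 426 = 23600 + 426 = 24026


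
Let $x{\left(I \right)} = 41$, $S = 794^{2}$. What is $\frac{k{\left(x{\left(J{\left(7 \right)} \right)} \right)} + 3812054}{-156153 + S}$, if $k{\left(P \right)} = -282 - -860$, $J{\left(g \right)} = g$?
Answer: $\frac{3812632}{474283} \approx 8.0387$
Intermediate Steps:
$S = 630436$
$k{\left(P \right)} = 578$ ($k{\left(P \right)} = -282 + 860 = 578$)
$\frac{k{\left(x{\left(J{\left(7 \right)} \right)} \right)} + 3812054}{-156153 + S} = \frac{578 + 3812054}{-156153 + 630436} = \frac{3812632}{474283}$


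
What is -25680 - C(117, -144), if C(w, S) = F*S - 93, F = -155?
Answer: -47907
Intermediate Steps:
C(w, S) = -93 - 155*S (C(w, S) = -155*S - 93 = -93 - 155*S)
-25680 - C(117, -144) = -25680 - (-93 - 155*(-144)) = -25680 - (-93 + 22320) = -25680 - 1*22227 = -25680 - 22227 = -47907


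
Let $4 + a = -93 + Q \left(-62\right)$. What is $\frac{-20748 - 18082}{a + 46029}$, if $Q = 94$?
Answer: $- \frac{19415}{20052} \approx -0.96823$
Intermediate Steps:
$a = -5925$ ($a = -4 + \left(-93 + 94 \left(-62\right)\right) = -4 - 5921 = -5925$)
$\frac{-20748 - 18082}{a + 46029} = \frac{-20748 - 18082}{-5925 + 46029} = - \frac{38830}{40104} = \left(-38830\right) \frac{1}{40104} = - \frac{19415}{20052}$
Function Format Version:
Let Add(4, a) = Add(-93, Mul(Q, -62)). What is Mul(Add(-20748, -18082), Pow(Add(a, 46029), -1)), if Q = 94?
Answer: Rational(-19415, 20052) ≈ -0.96823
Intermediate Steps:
a = -5925 (a = Add(-4, Add(-93, Mul(94, -62))) = Add(-4, Add(-93, -5828)) = Add(-4, -5921) = -5925)
Mul(Add(-20748, -18082), Pow(Add(a, 46029), -1)) = Mul(Add(-20748, -18082), Pow(Add(-5925, 46029), -1)) = Mul(-38830, Pow(40104, -1)) = Mul(-38830, Rational(1, 40104)) = Rational(-19415, 20052)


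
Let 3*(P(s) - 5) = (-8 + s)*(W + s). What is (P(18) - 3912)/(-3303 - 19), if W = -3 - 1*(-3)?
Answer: 3847/3322 ≈ 1.1580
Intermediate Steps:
W = 0 (W = -3 + 3 = 0)
P(s) = 5 + s*(-8 + s)/3 (P(s) = 5 + ((-8 + s)*(0 + s))/3 = 5 + ((-8 + s)*s)/3 = 5 + (s*(-8 + s))/3 = 5 + s*(-8 + s)/3)
(P(18) - 3912)/(-3303 - 19) = ((5 - 8/3*18 + (⅓)*18²) - 3912)/(-3303 - 19) = ((5 - 48 + (⅓)*324) - 3912)/(-3322) = ((5 - 48 + 108) - 3912)*(-1/3322) = (65 - 3912)*(-1/3322) = -3847*(-1/3322) = 3847/3322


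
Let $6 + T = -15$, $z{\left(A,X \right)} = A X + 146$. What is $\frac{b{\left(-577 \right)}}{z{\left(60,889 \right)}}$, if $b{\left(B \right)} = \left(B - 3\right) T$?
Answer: $\frac{6090}{26743} \approx 0.22772$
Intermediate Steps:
$z{\left(A,X \right)} = 146 + A X$
$T = -21$ ($T = -6 - 15 = -21$)
$b{\left(B \right)} = 63 - 21 B$ ($b{\left(B \right)} = \left(B - 3\right) \left(-21\right) = \left(-3 + B\right) \left(-21\right) = 63 - 21 B$)
$\frac{b{\left(-577 \right)}}{z{\left(60,889 \right)}} = \frac{63 - -12117}{146 + 60 \cdot 889} = \frac{63 + 12117}{146 + 53340} = \frac{12180}{53486} = 12180 \cdot \frac{1}{53486} = \frac{6090}{26743}$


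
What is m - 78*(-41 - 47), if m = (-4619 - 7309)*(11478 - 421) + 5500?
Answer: -131875532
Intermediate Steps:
m = -131882396 (m = -11928*11057 + 5500 = -131887896 + 5500 = -131882396)
m - 78*(-41 - 47) = -131882396 - 78*(-41 - 47) = -131882396 - 78*(-88) = -131882396 + 6864 = -131875532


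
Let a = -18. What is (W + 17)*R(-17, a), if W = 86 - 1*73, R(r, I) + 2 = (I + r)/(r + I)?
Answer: -30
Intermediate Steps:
R(r, I) = -1 (R(r, I) = -2 + (I + r)/(r + I) = -2 + (I + r)/(I + r) = -2 + 1 = -1)
W = 13 (W = 86 - 73 = 13)
(W + 17)*R(-17, a) = (13 + 17)*(-1) = 30*(-1) = -30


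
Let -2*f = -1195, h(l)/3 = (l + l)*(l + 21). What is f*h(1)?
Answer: 78870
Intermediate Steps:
h(l) = 6*l*(21 + l) (h(l) = 3*((l + l)*(l + 21)) = 3*((2*l)*(21 + l)) = 3*(2*l*(21 + l)) = 6*l*(21 + l))
f = 1195/2 (f = -½*(-1195) = 1195/2 ≈ 597.50)
f*h(1) = 1195*(6*1*(21 + 1))/2 = 1195*(6*1*22)/2 = (1195/2)*132 = 78870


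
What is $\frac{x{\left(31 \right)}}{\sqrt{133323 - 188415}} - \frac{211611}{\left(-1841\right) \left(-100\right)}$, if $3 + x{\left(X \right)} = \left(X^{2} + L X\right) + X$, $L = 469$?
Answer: $- \frac{211611}{184100} - \frac{2588 i \sqrt{13773}}{4591} \approx -1.1494 - 66.156 i$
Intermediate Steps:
$x{\left(X \right)} = -3 + X^{2} + 470 X$ ($x{\left(X \right)} = -3 + \left(\left(X^{2} + 469 X\right) + X\right) = -3 + \left(X^{2} + 470 X\right) = -3 + X^{2} + 470 X$)
$\frac{x{\left(31 \right)}}{\sqrt{133323 - 188415}} - \frac{211611}{\left(-1841\right) \left(-100\right)} = \frac{-3 + 31^{2} + 470 \cdot 31}{\sqrt{133323 - 188415}} - \frac{211611}{\left(-1841\right) \left(-100\right)} = \frac{-3 + 961 + 14570}{\sqrt{-55092}} - \frac{211611}{184100} = \frac{15528}{2 i \sqrt{13773}} - \frac{211611}{184100} = 15528 \left(- \frac{i \sqrt{13773}}{27546}\right) - \frac{211611}{184100} = - \frac{2588 i \sqrt{13773}}{4591} - \frac{211611}{184100} = - \frac{211611}{184100} - \frac{2588 i \sqrt{13773}}{4591}$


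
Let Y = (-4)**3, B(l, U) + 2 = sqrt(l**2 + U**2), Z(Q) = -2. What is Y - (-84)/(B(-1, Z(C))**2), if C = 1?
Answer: 692 + 336*sqrt(5) ≈ 1443.3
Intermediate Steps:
B(l, U) = -2 + sqrt(U**2 + l**2) (B(l, U) = -2 + sqrt(l**2 + U**2) = -2 + sqrt(U**2 + l**2))
Y = -64
Y - (-84)/(B(-1, Z(C))**2) = -64 - (-84)/((-2 + sqrt((-2)**2 + (-1)**2))**2) = -64 - (-84)/((-2 + sqrt(4 + 1))**2) = -64 - (-84)/((-2 + sqrt(5))**2) = -64 - (-84)/(-2 + sqrt(5))**2 = -64 + 84/(-2 + sqrt(5))**2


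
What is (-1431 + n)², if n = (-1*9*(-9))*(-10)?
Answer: 5022081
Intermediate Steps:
n = -810 (n = -9*(-9)*(-10) = 81*(-10) = -810)
(-1431 + n)² = (-1431 - 810)² = (-2241)² = 5022081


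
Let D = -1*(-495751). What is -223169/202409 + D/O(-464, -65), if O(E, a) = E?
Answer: -100448014575/93917776 ≈ -1069.5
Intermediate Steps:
D = 495751
-223169/202409 + D/O(-464, -65) = -223169/202409 + 495751/(-464) = -223169*1/202409 + 495751*(-1/464) = -223169/202409 - 495751/464 = -100448014575/93917776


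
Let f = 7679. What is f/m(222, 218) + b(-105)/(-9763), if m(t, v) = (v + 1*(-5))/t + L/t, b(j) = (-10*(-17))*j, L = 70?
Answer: 16648408644/2762929 ≈ 6025.6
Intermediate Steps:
b(j) = 170*j
m(t, v) = 70/t + (-5 + v)/t (m(t, v) = (v + 1*(-5))/t + 70/t = (v - 5)/t + 70/t = (-5 + v)/t + 70/t = 70/t + (-5 + v)/t)
f/m(222, 218) + b(-105)/(-9763) = 7679/(((65 + 218)/222)) + (170*(-105))/(-9763) = 7679/(((1/222)*283)) - 17850*(-1/9763) = 7679/(283/222) + 17850/9763 = 7679*(222/283) + 17850/9763 = 1704738/283 + 17850/9763 = 16648408644/2762929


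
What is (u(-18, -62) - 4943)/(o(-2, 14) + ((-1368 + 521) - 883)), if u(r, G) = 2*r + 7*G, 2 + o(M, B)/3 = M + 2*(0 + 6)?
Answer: 5413/1706 ≈ 3.1729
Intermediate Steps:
o(M, B) = 30 + 3*M (o(M, B) = -6 + 3*(M + 2*(0 + 6)) = -6 + 3*(M + 2*6) = -6 + 3*(M + 12) = -6 + 3*(12 + M) = -6 + (36 + 3*M) = 30 + 3*M)
(u(-18, -62) - 4943)/(o(-2, 14) + ((-1368 + 521) - 883)) = ((2*(-18) + 7*(-62)) - 4943)/((30 + 3*(-2)) + ((-1368 + 521) - 883)) = ((-36 - 434) - 4943)/((30 - 6) + (-847 - 883)) = (-470 - 4943)/(24 - 1730) = -5413/(-1706) = -5413*(-1/1706) = 5413/1706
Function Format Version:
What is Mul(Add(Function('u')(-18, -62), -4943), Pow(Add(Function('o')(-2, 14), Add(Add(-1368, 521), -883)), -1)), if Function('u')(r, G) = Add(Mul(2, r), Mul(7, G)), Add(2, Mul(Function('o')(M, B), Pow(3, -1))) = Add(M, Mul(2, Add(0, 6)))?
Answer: Rational(5413, 1706) ≈ 3.1729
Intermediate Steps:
Function('o')(M, B) = Add(30, Mul(3, M)) (Function('o')(M, B) = Add(-6, Mul(3, Add(M, Mul(2, Add(0, 6))))) = Add(-6, Mul(3, Add(M, Mul(2, 6)))) = Add(-6, Mul(3, Add(M, 12))) = Add(-6, Mul(3, Add(12, M))) = Add(-6, Add(36, Mul(3, M))) = Add(30, Mul(3, M)))
Mul(Add(Function('u')(-18, -62), -4943), Pow(Add(Function('o')(-2, 14), Add(Add(-1368, 521), -883)), -1)) = Mul(Add(Add(Mul(2, -18), Mul(7, -62)), -4943), Pow(Add(Add(30, Mul(3, -2)), Add(Add(-1368, 521), -883)), -1)) = Mul(Add(Add(-36, -434), -4943), Pow(Add(Add(30, -6), Add(-847, -883)), -1)) = Mul(Add(-470, -4943), Pow(Add(24, -1730), -1)) = Mul(-5413, Pow(-1706, -1)) = Mul(-5413, Rational(-1, 1706)) = Rational(5413, 1706)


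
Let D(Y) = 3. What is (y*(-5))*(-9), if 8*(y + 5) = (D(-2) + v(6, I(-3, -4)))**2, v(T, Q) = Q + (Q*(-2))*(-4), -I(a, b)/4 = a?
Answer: 552645/8 ≈ 69081.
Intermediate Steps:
I(a, b) = -4*a
v(T, Q) = 9*Q (v(T, Q) = Q - 2*Q*(-4) = Q + 8*Q = 9*Q)
y = 12281/8 (y = -5 + (3 + 9*(-4*(-3)))**2/8 = -5 + (3 + 9*12)**2/8 = -5 + (3 + 108)**2/8 = -5 + (1/8)*111**2 = -5 + (1/8)*12321 = -5 + 12321/8 = 12281/8 ≈ 1535.1)
(y*(-5))*(-9) = ((12281/8)*(-5))*(-9) = -61405/8*(-9) = 552645/8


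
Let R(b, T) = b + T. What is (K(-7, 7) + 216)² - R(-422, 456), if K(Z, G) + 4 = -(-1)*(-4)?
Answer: 43230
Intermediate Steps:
K(Z, G) = -8 (K(Z, G) = -4 - (-1)*(-4) = -4 - 1*4 = -4 - 4 = -8)
R(b, T) = T + b
(K(-7, 7) + 216)² - R(-422, 456) = (-8 + 216)² - (456 - 422) = 208² - 1*34 = 43264 - 34 = 43230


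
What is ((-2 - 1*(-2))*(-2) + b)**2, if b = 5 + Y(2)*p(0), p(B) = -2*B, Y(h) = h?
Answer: 25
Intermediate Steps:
b = 5 (b = 5 + 2*(-2*0) = 5 + 2*0 = 5 + 0 = 5)
((-2 - 1*(-2))*(-2) + b)**2 = ((-2 - 1*(-2))*(-2) + 5)**2 = ((-2 + 2)*(-2) + 5)**2 = (0*(-2) + 5)**2 = (0 + 5)**2 = 5**2 = 25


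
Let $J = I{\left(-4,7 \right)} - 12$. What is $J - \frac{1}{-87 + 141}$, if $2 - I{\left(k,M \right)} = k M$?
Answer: $\frac{971}{54} \approx 17.981$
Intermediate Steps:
$I{\left(k,M \right)} = 2 - M k$ ($I{\left(k,M \right)} = 2 - k M = 2 - M k$)
$J = 18$ ($J = \left(2 - 7 \left(-4\right)\right) - 12 = \left(2 + 28\right) - 12 = 30 - 12 = 18$)
$J - \frac{1}{-87 + 141} = 18 - \frac{1}{-87 + 141} = 18 - \frac{1}{54} = \frac{971}{54}$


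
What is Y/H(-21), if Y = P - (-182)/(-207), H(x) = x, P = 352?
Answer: -72682/4347 ≈ -16.720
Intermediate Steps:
Y = 72682/207 (Y = 352 - (-182)/(-207) = 352 - (-182)*(-1)/207 = 352 - 1*182/207 = 352 - 182/207 = 72682/207 ≈ 351.12)
Y/H(-21) = (72682/207)/(-21) = (72682/207)*(-1/21) = -72682/4347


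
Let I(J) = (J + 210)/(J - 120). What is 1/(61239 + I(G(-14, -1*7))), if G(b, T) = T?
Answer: 127/7777150 ≈ 1.6330e-5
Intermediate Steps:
I(J) = (210 + J)/(-120 + J)
1/(61239 + I(G(-14, -1*7))) = 1/(61239 + (210 - 1*7)/(-120 - 1*7)) = 1/(61239 + (210 - 7)/(-120 - 7)) = 1/(61239 + 203/(-127)) = 1/(61239 - 1/127*203) = 1/(61239 - 203/127) = 1/(7777150/127) = 127/7777150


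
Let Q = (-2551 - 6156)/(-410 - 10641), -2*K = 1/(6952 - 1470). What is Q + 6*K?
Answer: 47698621/60581582 ≈ 0.78734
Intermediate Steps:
K = -1/10964 (K = -1/(2*(6952 - 1470)) = -½/5482 = -½*1/5482 = -1/10964 ≈ -9.1208e-5)
Q = 8707/11051 (Q = -8707/(-11051) = -8707*(-1/11051) = 8707/11051 ≈ 0.78789)
Q + 6*K = 8707/11051 + 6*(-1/10964) = 8707/11051 - 3/5482 = 47698621/60581582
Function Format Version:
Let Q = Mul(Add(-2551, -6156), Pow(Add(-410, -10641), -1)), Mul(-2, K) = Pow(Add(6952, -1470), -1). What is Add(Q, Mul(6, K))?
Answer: Rational(47698621, 60581582) ≈ 0.78734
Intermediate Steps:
K = Rational(-1, 10964) (K = Mul(Rational(-1, 2), Pow(Add(6952, -1470), -1)) = Mul(Rational(-1, 2), Pow(5482, -1)) = Mul(Rational(-1, 2), Rational(1, 5482)) = Rational(-1, 10964) ≈ -9.1208e-5)
Q = Rational(8707, 11051) (Q = Mul(-8707, Pow(-11051, -1)) = Mul(-8707, Rational(-1, 11051)) = Rational(8707, 11051) ≈ 0.78789)
Add(Q, Mul(6, K)) = Add(Rational(8707, 11051), Mul(6, Rational(-1, 10964))) = Add(Rational(8707, 11051), Rational(-3, 5482)) = Rational(47698621, 60581582)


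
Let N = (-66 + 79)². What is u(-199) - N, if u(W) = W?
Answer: -368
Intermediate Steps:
N = 169 (N = 13² = 169)
u(-199) - N = -199 - 1*169 = -199 - 169 = -368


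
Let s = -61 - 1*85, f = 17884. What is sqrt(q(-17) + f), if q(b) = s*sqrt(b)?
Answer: sqrt(17884 - 146*I*sqrt(17)) ≈ 133.75 - 2.25*I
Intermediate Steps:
s = -146 (s = -61 - 85 = -146)
q(b) = -146*sqrt(b)
sqrt(q(-17) + f) = sqrt(-146*I*sqrt(17) + 17884) = sqrt(17884 - 146*I*sqrt(17))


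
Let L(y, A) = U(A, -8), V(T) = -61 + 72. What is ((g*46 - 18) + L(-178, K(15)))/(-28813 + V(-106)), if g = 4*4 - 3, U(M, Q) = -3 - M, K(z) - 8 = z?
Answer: -277/14401 ≈ -0.019235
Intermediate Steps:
K(z) = 8 + z
V(T) = 11
g = 13 (g = 16 - 3 = 13)
L(y, A) = -3 - A
((g*46 - 18) + L(-178, K(15)))/(-28813 + V(-106)) = ((13*46 - 18) + (-3 - (8 + 15)))/(-28813 + 11) = ((598 - 18) + (-3 - 1*23))/(-28802) = (580 + (-3 - 23))*(-1/28802) = (580 - 26)*(-1/28802) = 554*(-1/28802) = -277/14401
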